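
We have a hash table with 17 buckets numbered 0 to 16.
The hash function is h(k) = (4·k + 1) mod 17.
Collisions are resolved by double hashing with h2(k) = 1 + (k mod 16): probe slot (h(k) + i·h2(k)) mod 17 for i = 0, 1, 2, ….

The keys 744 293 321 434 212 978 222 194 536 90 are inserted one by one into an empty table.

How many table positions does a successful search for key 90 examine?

744 hashes to 2; slot 2 is free → place at 2.
293 hashes to 0; slot 0 is free → place at 0.
321 hashes to 10; slot 10 is free → place at 10.
434 hashes to 3; slot 3 is free → place at 3.
212 hashes to 16; slot 16 is free → place at 16.
978 hashes to 3, h2=3; 3 taken → place at 6.
222 hashes to 5; slot 5 is free → place at 5.
194 hashes to 12; slot 12 is free → place at 12.
536 hashes to 3, h2=9; 3,12 taken → place at 4.
90 hashes to 4, h2=11; 4 taken → place at 15.
Table: [293, —, 744, 434, 536, 222, 978, —, —, —, 321, —, 194, —, —, 90, 212]
Lookup 90: h=4, h2=11, probe 4,15 → found at 15.

2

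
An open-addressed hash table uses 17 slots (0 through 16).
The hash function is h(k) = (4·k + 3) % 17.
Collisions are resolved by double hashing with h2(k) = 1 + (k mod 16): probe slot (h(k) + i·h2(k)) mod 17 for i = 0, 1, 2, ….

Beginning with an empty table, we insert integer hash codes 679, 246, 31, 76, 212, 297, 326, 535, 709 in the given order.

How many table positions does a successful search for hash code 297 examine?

2

679 hashes to 16; slot 16 is free -> place at 16.
246 hashes to 1; slot 1 is free -> place at 1.
31 hashes to 8; slot 8 is free -> place at 8.
76 hashes to 1, h2=13; 1 taken -> place at 14.
212 hashes to 1, h2=5; 1 taken -> place at 6.
297 hashes to 1, h2=10; 1 taken -> place at 11.
326 hashes to 15; slot 15 is free -> place at 15.
535 hashes to 1, h2=8; 1 taken -> place at 9.
709 hashes to 0; slot 0 is free -> place at 0.
Table: [709, 246, _, _, _, _, 212, _, 31, 535, _, 297, _, _, 76, 326, 679]
Lookup 297: h=1, h2=10, probe 1,11 → found at 11.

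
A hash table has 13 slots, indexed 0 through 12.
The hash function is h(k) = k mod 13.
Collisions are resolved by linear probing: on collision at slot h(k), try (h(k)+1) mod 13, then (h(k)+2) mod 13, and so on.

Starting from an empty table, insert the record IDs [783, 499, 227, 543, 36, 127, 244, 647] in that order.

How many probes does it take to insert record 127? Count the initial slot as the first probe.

3

Insert 783: h=3, slot 3 empty -> index 3.
Insert 499: h=5, slot 5 empty -> index 5.
Insert 227: h=6, slot 6 empty -> index 6.
Insert 543: h=10, slot 10 empty -> index 10.
Insert 36: h=10, slot 10 occupied -> index 11.
Insert 127: h=10, slots 10,11 occupied -> index 12.
Insert 244: h=10, slots 10,11,12 occupied -> index 0.
Insert 647: h=10, slots 10,11,12,0 occupied -> index 1.
Table: [244, 647, ∅, 783, ∅, 499, 227, ∅, ∅, ∅, 543, 36, 127]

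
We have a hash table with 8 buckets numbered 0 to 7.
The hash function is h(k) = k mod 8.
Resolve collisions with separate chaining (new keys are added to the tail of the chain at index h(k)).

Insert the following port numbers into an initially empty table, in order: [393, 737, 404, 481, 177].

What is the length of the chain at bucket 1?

4

393 -> bucket 1
737 -> bucket 1 (collision)
404 -> bucket 4
481 -> bucket 1 (collision)
177 -> bucket 1 (collision)
Final buckets:
0: _
1: 393 -> 737 -> 481 -> 177
2: _
3: _
4: 404
5: _
6: _
7: _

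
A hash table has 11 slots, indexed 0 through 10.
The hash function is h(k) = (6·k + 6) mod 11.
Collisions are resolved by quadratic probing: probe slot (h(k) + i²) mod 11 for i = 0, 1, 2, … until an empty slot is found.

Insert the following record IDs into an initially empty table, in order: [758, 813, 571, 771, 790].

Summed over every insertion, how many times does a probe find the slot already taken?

4

Insert 758: h=0, slot 0 empty -> index 0.
Insert 813: h=0, slot 0 occupied -> index 1.
Insert 571: h=0, slots 0,1 occupied -> index 4.
Insert 771: h=1, slot 1 occupied -> index 2.
Insert 790: h=5, slot 5 empty -> index 5.
Table: [758, 813, 771, ∅, 571, 790, ∅, ∅, ∅, ∅, ∅]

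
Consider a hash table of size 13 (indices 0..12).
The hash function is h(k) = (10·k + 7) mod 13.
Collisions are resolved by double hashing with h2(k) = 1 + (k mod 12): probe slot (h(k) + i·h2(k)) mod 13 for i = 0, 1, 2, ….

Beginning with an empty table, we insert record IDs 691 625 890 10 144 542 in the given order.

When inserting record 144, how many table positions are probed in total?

691: h=1 → slot 1
625: h=4 → slot 4
890: h=2 → slot 2
10: h=3 → slot 3
144: h=4, h2=1, probe 4,5 → slot 5
542: h=6 → slot 6
Table: [., 691, 890, 10, 625, 144, 542, ., ., ., ., ., .]

2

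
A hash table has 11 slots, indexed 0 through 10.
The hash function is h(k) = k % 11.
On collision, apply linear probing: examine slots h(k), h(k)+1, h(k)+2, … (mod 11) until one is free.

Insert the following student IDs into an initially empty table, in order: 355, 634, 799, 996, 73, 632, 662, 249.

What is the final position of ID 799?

355 hashes to 3; slot 3 is free => place at 3.
634 hashes to 7; slot 7 is free => place at 7.
799 hashes to 7; 7 taken => place at 8.
996 hashes to 6; slot 6 is free => place at 6.
73 hashes to 7; 7,8 taken => place at 9.
632 hashes to 5; slot 5 is free => place at 5.
662 hashes to 2; slot 2 is free => place at 2.
249 hashes to 7; 7,8,9 taken => place at 10.
Table: [., ., 662, 355, ., 632, 996, 634, 799, 73, 249]

8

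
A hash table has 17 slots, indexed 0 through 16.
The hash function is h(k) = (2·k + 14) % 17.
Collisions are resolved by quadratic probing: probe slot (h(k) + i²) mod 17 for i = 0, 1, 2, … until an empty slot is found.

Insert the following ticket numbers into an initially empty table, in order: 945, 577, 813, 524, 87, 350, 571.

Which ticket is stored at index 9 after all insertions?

524

945 hashes to 0; slot 0 is free → place at 0.
577 hashes to 12; slot 12 is free → place at 12.
813 hashes to 8; slot 8 is free → place at 8.
524 hashes to 8; 8 taken → place at 9.
87 hashes to 1; slot 1 is free → place at 1.
350 hashes to 0; 0,1 taken → place at 4.
571 hashes to 0; 0,1,4,9 taken → place at 16.
Table: [945, 87, ∅, ∅, 350, ∅, ∅, ∅, 813, 524, ∅, ∅, 577, ∅, ∅, ∅, 571]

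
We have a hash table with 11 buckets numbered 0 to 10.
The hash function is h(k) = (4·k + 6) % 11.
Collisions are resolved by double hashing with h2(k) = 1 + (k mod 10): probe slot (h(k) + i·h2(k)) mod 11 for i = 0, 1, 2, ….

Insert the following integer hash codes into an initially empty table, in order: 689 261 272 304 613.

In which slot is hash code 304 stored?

6

689 hashes to 1; slot 1 is free => place at 1.
261 hashes to 5; slot 5 is free => place at 5.
272 hashes to 5, h2=3; 5 taken => place at 8.
304 hashes to 1, h2=5; 1 taken => place at 6.
613 hashes to 5, h2=4; 5 taken => place at 9.
Table: [-, 689, -, -, -, 261, 304, -, 272, 613, -]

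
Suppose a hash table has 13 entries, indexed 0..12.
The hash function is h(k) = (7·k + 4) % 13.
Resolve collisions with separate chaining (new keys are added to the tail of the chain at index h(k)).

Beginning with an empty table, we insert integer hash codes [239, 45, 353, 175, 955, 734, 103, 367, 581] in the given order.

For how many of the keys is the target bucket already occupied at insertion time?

Insert 239: h=0, bucket 0 empty -> new chain.
Insert 45: h=7, bucket 7 empty -> new chain.
Insert 353: h=5, bucket 5 empty -> new chain.
Insert 175: h=7, bucket 7 nonempty -> append to chain.
Insert 955: h=7, bucket 7 nonempty -> append to chain.
Insert 734: h=7, bucket 7 nonempty -> append to chain.
Insert 103: h=10, bucket 10 empty -> new chain.
Insert 367: h=12, bucket 12 empty -> new chain.
Insert 581: h=2, bucket 2 empty -> new chain.
Final buckets:
0: 239
1: ∅
2: 581
3: ∅
4: ∅
5: 353
6: ∅
7: 45 -> 175 -> 955 -> 734
8: ∅
9: ∅
10: 103
11: ∅
12: 367

3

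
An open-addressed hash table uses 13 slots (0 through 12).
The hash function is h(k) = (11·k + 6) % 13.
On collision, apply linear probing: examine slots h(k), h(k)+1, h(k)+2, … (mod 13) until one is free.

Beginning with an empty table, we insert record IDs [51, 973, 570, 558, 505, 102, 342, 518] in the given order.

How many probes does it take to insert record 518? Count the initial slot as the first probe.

51: h=8 => slot 8
973: h=10 => slot 10
570: h=10, probe 10,11 => slot 11
558: h=8, probe 8,9 => slot 9
505: h=10, probe 10,11,12 => slot 12
102: h=10, probe 10,11,12,0 => slot 0
342: h=11, probe 11,12,0,1 => slot 1
518: h=10, probe 10,11,12,0,1,2 => slot 2
Table: [102, 342, 518, —, —, —, —, —, 51, 558, 973, 570, 505]

6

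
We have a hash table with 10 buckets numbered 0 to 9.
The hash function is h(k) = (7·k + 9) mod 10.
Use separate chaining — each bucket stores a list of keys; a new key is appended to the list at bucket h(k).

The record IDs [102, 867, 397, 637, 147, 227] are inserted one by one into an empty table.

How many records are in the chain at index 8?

Insert 102: h=3, bucket 3 empty -> new chain.
Insert 867: h=8, bucket 8 empty -> new chain.
Insert 397: h=8, bucket 8 nonempty -> append to chain.
Insert 637: h=8, bucket 8 nonempty -> append to chain.
Insert 147: h=8, bucket 8 nonempty -> append to chain.
Insert 227: h=8, bucket 8 nonempty -> append to chain.
Final buckets:
0: -
1: -
2: -
3: 102
4: -
5: -
6: -
7: -
8: 867 -> 397 -> 637 -> 147 -> 227
9: -

5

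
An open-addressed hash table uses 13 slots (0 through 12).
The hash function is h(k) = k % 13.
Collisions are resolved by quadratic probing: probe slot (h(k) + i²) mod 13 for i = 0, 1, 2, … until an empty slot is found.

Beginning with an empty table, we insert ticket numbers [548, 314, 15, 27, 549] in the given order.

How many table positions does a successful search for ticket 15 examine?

3

Insert 548: h=2, slot 2 empty -> index 2.
Insert 314: h=2, slot 2 occupied -> index 3.
Insert 15: h=2, slots 2,3 occupied -> index 6.
Insert 27: h=1, slot 1 empty -> index 1.
Insert 549: h=3, slot 3 occupied -> index 4.
Table: [., 27, 548, 314, 549, ., 15, ., ., ., ., ., .]
Lookup 15: h=2, probe 2,3,6 → found at 6.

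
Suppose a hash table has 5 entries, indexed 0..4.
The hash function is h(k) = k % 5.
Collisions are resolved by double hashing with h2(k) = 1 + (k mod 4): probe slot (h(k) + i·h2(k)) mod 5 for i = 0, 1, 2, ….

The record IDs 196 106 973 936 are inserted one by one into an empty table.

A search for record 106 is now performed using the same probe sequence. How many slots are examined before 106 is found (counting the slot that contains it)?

196 hashes to 1; slot 1 is free → place at 1.
106 hashes to 1, h2=3; 1 taken → place at 4.
973 hashes to 3; slot 3 is free → place at 3.
936 hashes to 1, h2=1; 1 taken → place at 2.
Table: [—, 196, 936, 973, 106]
Lookup 106: h=1, h2=3, probe 1,4 → found at 4.

2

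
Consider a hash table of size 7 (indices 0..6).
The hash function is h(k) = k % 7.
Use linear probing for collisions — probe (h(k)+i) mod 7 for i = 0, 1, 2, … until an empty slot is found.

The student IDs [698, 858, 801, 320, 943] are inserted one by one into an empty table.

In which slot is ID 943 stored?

0

698 hashes to 5; slot 5 is free => place at 5.
858 hashes to 4; slot 4 is free => place at 4.
801 hashes to 3; slot 3 is free => place at 3.
320 hashes to 5; 5 taken => place at 6.
943 hashes to 5; 5,6 taken => place at 0.
Table: [943, _, _, 801, 858, 698, 320]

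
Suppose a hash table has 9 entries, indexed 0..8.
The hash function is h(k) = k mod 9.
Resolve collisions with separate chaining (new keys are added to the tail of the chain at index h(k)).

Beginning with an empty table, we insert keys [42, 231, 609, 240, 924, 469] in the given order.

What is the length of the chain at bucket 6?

5

Insert 42: h=6, bucket 6 empty → new chain.
Insert 231: h=6, bucket 6 nonempty → append to chain.
Insert 609: h=6, bucket 6 nonempty → append to chain.
Insert 240: h=6, bucket 6 nonempty → append to chain.
Insert 924: h=6, bucket 6 nonempty → append to chain.
Insert 469: h=1, bucket 1 empty → new chain.
Final buckets:
0: -
1: 469
2: -
3: -
4: -
5: -
6: 42 -> 231 -> 609 -> 240 -> 924
7: -
8: -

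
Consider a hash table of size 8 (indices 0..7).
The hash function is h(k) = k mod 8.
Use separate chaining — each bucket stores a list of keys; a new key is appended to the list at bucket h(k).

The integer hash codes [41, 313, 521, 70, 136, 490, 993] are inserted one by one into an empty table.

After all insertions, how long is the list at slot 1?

Insert 41: h=1, bucket 1 empty -> new chain.
Insert 313: h=1, bucket 1 nonempty -> append to chain.
Insert 521: h=1, bucket 1 nonempty -> append to chain.
Insert 70: h=6, bucket 6 empty -> new chain.
Insert 136: h=0, bucket 0 empty -> new chain.
Insert 490: h=2, bucket 2 empty -> new chain.
Insert 993: h=1, bucket 1 nonempty -> append to chain.
Final buckets:
0: 136
1: 41 -> 313 -> 521 -> 993
2: 490
3: ∅
4: ∅
5: ∅
6: 70
7: ∅

4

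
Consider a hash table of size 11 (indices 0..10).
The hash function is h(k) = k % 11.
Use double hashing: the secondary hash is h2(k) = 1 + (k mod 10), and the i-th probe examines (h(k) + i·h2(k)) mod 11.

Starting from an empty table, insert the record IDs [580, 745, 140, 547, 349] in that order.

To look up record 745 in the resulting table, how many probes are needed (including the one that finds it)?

2

580: h=8 => slot 8
745: h=8, h2=6, probe 8,3 => slot 3
140: h=8, h2=1, probe 8,9 => slot 9
547: h=8, h2=8, probe 8,5 => slot 5
349: h=8, h2=10, probe 8,7 => slot 7
Table: [-, -, -, 745, -, 547, -, 349, 580, 140, -]
Lookup 745: h=8, h2=6, probe 8,3 → found at 3.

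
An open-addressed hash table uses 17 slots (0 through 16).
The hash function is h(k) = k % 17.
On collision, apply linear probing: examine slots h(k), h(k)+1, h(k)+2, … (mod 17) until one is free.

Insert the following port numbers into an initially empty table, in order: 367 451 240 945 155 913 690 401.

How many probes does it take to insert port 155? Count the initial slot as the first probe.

2

367 hashes to 10; slot 10 is free => place at 10.
451 hashes to 9; slot 9 is free => place at 9.
240 hashes to 2; slot 2 is free => place at 2.
945 hashes to 10; 10 taken => place at 11.
155 hashes to 2; 2 taken => place at 3.
913 hashes to 12; slot 12 is free => place at 12.
690 hashes to 10; 10,11,12 taken => place at 13.
401 hashes to 10; 10,11,12,13 taken => place at 14.
Table: [., ., 240, 155, ., ., ., ., ., 451, 367, 945, 913, 690, 401, ., .]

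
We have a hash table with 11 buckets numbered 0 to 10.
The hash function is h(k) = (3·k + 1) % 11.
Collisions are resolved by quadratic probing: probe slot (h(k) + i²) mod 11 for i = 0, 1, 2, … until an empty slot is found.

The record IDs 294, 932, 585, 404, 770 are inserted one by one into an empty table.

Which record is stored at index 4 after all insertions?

294: h=3 -> slot 3
932: h=3, probe 3,4 -> slot 4
585: h=7 -> slot 7
404: h=3, probe 3,4,7,1 -> slot 1
770: h=1, probe 1,2 -> slot 2
Table: [-, 404, 770, 294, 932, -, -, 585, -, -, -]

932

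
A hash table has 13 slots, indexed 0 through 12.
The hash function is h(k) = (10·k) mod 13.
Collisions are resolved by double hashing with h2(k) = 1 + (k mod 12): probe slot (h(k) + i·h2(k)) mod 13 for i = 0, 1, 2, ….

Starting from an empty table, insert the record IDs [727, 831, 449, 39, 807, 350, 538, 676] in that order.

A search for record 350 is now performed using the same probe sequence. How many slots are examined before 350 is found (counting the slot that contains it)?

727 hashes to 3; slot 3 is free → place at 3.
831 hashes to 3, h2=4; 3 taken → place at 7.
449 hashes to 5; slot 5 is free → place at 5.
39 hashes to 0; slot 0 is free → place at 0.
807 hashes to 10; slot 10 is free → place at 10.
350 hashes to 3, h2=3; 3 taken → place at 6.
538 hashes to 11; slot 11 is free → place at 11.
676 hashes to 0, h2=5; 0,5,10 taken → place at 2.
Table: [39, -, 676, 727, -, 449, 350, 831, -, -, 807, 538, -]
Lookup 350: h=3, h2=3, probe 3,6 → found at 6.

2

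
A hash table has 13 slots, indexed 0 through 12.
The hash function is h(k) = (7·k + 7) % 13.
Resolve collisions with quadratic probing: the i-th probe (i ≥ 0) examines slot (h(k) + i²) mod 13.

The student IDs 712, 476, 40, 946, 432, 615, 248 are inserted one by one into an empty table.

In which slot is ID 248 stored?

5

Insert 712: h=12, slot 12 empty → index 12.
Insert 476: h=11, slot 11 empty → index 11.
Insert 40: h=1, slot 1 empty → index 1.
Insert 946: h=12, slot 12 occupied → index 0.
Insert 432: h=2, slot 2 empty → index 2.
Insert 615: h=9, slot 9 empty → index 9.
Insert 248: h=1, slots 1,2 occupied → index 5.
Table: [946, 40, 432, —, —, 248, —, —, —, 615, —, 476, 712]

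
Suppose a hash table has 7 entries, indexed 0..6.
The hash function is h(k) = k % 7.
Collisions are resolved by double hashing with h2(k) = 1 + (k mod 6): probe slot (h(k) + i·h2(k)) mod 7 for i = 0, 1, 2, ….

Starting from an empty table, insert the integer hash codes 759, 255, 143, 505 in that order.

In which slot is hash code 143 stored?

Insert 759: h=3, slot 3 empty -> index 3.
Insert 255: h=3, h2=4, slot 3 occupied -> index 0.
Insert 143: h=3, h2=6, slot 3 occupied -> index 2.
Insert 505: h=1, slot 1 empty -> index 1.
Table: [255, 505, 143, 759, ∅, ∅, ∅]

2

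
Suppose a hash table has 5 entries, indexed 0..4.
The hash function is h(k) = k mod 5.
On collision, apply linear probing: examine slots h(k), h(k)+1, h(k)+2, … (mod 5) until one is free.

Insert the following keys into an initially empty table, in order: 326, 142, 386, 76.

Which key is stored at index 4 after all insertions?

326 hashes to 1; slot 1 is free → place at 1.
142 hashes to 2; slot 2 is free → place at 2.
386 hashes to 1; 1,2 taken → place at 3.
76 hashes to 1; 1,2,3 taken → place at 4.
Table: [—, 326, 142, 386, 76]

76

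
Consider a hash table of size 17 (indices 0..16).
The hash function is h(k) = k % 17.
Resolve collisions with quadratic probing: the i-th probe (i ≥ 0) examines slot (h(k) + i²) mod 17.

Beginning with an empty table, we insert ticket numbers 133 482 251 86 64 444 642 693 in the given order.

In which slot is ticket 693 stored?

Insert 133: h=14, slot 14 empty => index 14.
Insert 482: h=6, slot 6 empty => index 6.
Insert 251: h=13, slot 13 empty => index 13.
Insert 86: h=1, slot 1 empty => index 1.
Insert 64: h=13, slots 13,14 occupied => index 0.
Insert 444: h=2, slot 2 empty => index 2.
Insert 642: h=13, slots 13,14,0 occupied => index 5.
Insert 693: h=13, slots 13,14,0,5 occupied => index 12.
Table: [64, 86, 444, —, —, 642, 482, —, —, —, —, —, 693, 251, 133, —, —]

12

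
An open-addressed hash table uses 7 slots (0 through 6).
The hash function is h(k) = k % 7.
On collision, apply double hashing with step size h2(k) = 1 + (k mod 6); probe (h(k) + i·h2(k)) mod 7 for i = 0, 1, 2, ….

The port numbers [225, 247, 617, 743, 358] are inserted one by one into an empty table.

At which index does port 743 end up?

225 hashes to 1; slot 1 is free -> place at 1.
247 hashes to 2; slot 2 is free -> place at 2.
617 hashes to 1, h2=6; 1 taken -> place at 0.
743 hashes to 1, h2=6; 1,0 taken -> place at 6.
358 hashes to 1, h2=5; 1,6 taken -> place at 4.
Table: [617, 225, 247, -, 358, -, 743]

6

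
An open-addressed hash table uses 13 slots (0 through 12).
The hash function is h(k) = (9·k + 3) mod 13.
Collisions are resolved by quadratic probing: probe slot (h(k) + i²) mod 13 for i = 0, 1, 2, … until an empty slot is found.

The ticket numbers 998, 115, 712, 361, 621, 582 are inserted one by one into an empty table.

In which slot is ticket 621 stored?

998 hashes to 2; slot 2 is free => place at 2.
115 hashes to 11; slot 11 is free => place at 11.
712 hashes to 2; 2 taken => place at 3.
361 hashes to 2; 2,3 taken => place at 6.
621 hashes to 2; 2,3,6,11 taken => place at 5.
582 hashes to 2; 2,3,6,11,5 taken => place at 1.
Table: [∅, 582, 998, 712, ∅, 621, 361, ∅, ∅, ∅, ∅, 115, ∅]

5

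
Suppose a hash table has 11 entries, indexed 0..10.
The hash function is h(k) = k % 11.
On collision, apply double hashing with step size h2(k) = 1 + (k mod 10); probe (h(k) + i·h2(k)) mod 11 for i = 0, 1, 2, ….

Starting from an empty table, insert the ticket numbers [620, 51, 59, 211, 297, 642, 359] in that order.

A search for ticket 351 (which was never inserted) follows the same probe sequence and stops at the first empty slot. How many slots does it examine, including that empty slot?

2

Insert 620: h=4, slot 4 empty -> index 4.
Insert 51: h=7, slot 7 empty -> index 7.
Insert 59: h=4, h2=10, slot 4 occupied -> index 3.
Insert 211: h=2, slot 2 empty -> index 2.
Insert 297: h=0, slot 0 empty -> index 0.
Insert 642: h=4, h2=3, slots 4,7 occupied -> index 10.
Insert 359: h=7, h2=10, slot 7 occupied -> index 6.
Table: [297, —, 211, 59, 620, —, 359, 51, —, —, 642]
Lookup 351: h=10, h2=2, probe 10,1 → slot 1 empty, not found.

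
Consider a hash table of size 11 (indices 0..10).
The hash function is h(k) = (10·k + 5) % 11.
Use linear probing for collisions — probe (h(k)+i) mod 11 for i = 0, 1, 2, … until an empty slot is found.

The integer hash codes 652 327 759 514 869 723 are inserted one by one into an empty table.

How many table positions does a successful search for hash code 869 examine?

Insert 652: h=2, slot 2 empty -> index 2.
Insert 327: h=8, slot 8 empty -> index 8.
Insert 759: h=5, slot 5 empty -> index 5.
Insert 514: h=8, slot 8 occupied -> index 9.
Insert 869: h=5, slot 5 occupied -> index 6.
Insert 723: h=8, slots 8,9 occupied -> index 10.
Table: [., ., 652, ., ., 759, 869, ., 327, 514, 723]
Lookup 869: h=5, probe 5,6 → found at 6.

2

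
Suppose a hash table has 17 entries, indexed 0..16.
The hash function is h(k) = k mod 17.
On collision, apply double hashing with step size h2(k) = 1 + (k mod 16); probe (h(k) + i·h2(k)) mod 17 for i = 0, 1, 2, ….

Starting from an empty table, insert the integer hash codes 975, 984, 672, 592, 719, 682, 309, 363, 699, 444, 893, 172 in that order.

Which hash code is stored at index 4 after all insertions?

699

975 hashes to 6; slot 6 is free → place at 6.
984 hashes to 15; slot 15 is free → place at 15.
672 hashes to 9; slot 9 is free → place at 9.
592 hashes to 14; slot 14 is free → place at 14.
719 hashes to 5; slot 5 is free → place at 5.
682 hashes to 2; slot 2 is free → place at 2.
309 hashes to 3; slot 3 is free → place at 3.
363 hashes to 6, h2=12; 6 taken → place at 1.
699 hashes to 2, h2=12; 2,14,9 taken → place at 4.
444 hashes to 2, h2=13; 2,15 taken → place at 11.
893 hashes to 9, h2=14; 9,6,3 taken → place at 0.
172 hashes to 2, h2=13; 2,15,11 taken → place at 7.
Table: [893, 363, 682, 309, 699, 719, 975, 172, ., 672, ., 444, ., ., 592, 984, .]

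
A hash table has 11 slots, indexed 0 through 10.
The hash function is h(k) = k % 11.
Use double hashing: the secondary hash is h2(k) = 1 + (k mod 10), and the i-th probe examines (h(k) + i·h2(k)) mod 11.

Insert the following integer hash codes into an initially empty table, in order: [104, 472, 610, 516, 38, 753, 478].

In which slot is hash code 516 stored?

104: h=5 -> slot 5
472: h=10 -> slot 10
610: h=5, h2=1, probe 5,6 -> slot 6
516: h=10, h2=7, probe 10,6,2 -> slot 2
38: h=5, h2=9, probe 5,3 -> slot 3
753: h=5, h2=4, probe 5,9 -> slot 9
478: h=5, h2=9, probe 5,3,1 -> slot 1
Table: [., 478, 516, 38, ., 104, 610, ., ., 753, 472]

2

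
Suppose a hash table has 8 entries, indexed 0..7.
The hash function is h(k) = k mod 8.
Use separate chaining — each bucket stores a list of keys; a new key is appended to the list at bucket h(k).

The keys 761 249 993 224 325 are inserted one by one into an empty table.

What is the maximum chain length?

3

Insert 761: h=1, bucket 1 empty -> new chain.
Insert 249: h=1, bucket 1 nonempty -> append to chain.
Insert 993: h=1, bucket 1 nonempty -> append to chain.
Insert 224: h=0, bucket 0 empty -> new chain.
Insert 325: h=5, bucket 5 empty -> new chain.
Final buckets:
0: 224
1: 761 -> 249 -> 993
2: —
3: —
4: —
5: 325
6: —
7: —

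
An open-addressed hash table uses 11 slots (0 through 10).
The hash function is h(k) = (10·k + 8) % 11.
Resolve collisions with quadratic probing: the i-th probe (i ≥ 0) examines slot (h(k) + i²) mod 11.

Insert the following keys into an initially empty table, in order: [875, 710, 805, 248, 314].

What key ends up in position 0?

875 hashes to 2; slot 2 is free → place at 2.
710 hashes to 2; 2 taken → place at 3.
805 hashes to 6; slot 6 is free → place at 6.
248 hashes to 2; 2,3,6 taken → place at 0.
314 hashes to 2; 2,3,6,0 taken → place at 7.
Table: [248, _, 875, 710, _, _, 805, 314, _, _, _]

248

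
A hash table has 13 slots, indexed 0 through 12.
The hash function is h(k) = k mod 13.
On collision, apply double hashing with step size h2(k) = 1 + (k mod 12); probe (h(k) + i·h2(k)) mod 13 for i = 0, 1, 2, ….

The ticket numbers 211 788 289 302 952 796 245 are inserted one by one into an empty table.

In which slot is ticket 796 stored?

10

211 hashes to 3; slot 3 is free -> place at 3.
788 hashes to 8; slot 8 is free -> place at 8.
289 hashes to 3, h2=2; 3 taken -> place at 5.
302 hashes to 3, h2=3; 3 taken -> place at 6.
952 hashes to 3, h2=5; 3,8 taken -> place at 0.
796 hashes to 3, h2=5; 3,8,0,5 taken -> place at 10.
245 hashes to 11; slot 11 is free -> place at 11.
Table: [952, ., ., 211, ., 289, 302, ., 788, ., 796, 245, .]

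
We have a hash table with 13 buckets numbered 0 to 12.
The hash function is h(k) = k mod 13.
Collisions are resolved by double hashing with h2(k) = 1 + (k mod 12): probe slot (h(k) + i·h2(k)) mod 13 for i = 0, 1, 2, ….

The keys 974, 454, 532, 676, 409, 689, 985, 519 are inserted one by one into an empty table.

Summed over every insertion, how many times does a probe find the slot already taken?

8

974: h=12 => slot 12
454: h=12, h2=11, probe 12,10 => slot 10
532: h=12, h2=5, probe 12,4 => slot 4
676: h=0 => slot 0
409: h=6 => slot 6
689: h=0, h2=6, probe 0,6,12,5 => slot 5
985: h=10, h2=2, probe 10,12,1 => slot 1
519: h=12, h2=4, probe 12,3 => slot 3
Table: [676, 985, —, 519, 532, 689, 409, —, —, —, 454, —, 974]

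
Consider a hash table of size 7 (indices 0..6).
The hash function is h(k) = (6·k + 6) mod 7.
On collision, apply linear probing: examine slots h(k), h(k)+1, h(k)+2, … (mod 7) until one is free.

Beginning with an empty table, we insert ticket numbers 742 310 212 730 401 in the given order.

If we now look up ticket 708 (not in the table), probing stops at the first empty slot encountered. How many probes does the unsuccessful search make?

742: h=6 -> slot 6
310: h=4 -> slot 4
212: h=4, probe 4,5 -> slot 5
730: h=4, probe 4,5,6,0 -> slot 0
401: h=4, probe 4,5,6,0,1 -> slot 1
Table: [730, 401, _, _, 310, 212, 742]
Lookup 708: h=5, probe 5,6,0,1,2 → slot 2 empty, not found.

5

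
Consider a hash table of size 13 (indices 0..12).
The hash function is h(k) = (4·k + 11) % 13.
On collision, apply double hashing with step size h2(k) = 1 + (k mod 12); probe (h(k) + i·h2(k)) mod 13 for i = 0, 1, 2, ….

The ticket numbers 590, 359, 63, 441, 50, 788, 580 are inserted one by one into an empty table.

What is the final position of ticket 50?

590: h=5 -> slot 5
359: h=4 -> slot 4
63: h=3 -> slot 3
441: h=7 -> slot 7
50: h=3, h2=3, probe 3,6 -> slot 6
788: h=4, h2=9, probe 4,0 -> slot 0
580: h=4, h2=5, probe 4,9 -> slot 9
Table: [788, _, _, 63, 359, 590, 50, 441, _, 580, _, _, _]

6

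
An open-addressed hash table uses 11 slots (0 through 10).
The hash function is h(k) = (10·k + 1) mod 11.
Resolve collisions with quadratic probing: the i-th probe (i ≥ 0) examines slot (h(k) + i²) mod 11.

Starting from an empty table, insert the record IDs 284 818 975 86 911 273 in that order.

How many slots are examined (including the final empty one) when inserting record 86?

2

284 hashes to 3; slot 3 is free → place at 3.
818 hashes to 8; slot 8 is free → place at 8.
975 hashes to 5; slot 5 is free → place at 5.
86 hashes to 3; 3 taken → place at 4.
911 hashes to 3; 3,4 taken → place at 7.
273 hashes to 3; 3,4,7 taken → place at 1.
Table: [—, 273, —, 284, 86, 975, —, 911, 818, —, —]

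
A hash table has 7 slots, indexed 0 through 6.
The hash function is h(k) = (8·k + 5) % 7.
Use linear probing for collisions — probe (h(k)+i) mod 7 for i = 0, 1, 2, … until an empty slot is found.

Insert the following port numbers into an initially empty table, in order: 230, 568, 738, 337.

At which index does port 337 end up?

Insert 230: h=4, slot 4 empty => index 4.
Insert 568: h=6, slot 6 empty => index 6.
Insert 738: h=1, slot 1 empty => index 1.
Insert 337: h=6, slot 6 occupied => index 0.
Table: [337, 738, ., ., 230, ., 568]

0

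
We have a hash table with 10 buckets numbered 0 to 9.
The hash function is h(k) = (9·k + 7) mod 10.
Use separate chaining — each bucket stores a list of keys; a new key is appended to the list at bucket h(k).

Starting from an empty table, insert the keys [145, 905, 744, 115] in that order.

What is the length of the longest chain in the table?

Insert 145: h=2, bucket 2 empty -> new chain.
Insert 905: h=2, bucket 2 nonempty -> append to chain.
Insert 744: h=3, bucket 3 empty -> new chain.
Insert 115: h=2, bucket 2 nonempty -> append to chain.
Final buckets:
0: _
1: _
2: 145 -> 905 -> 115
3: 744
4: _
5: _
6: _
7: _
8: _
9: _

3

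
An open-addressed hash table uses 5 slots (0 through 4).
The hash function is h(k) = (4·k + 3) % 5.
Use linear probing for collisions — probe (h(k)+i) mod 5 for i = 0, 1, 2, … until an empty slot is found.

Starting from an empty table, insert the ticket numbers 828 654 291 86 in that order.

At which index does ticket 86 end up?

3

828 hashes to 0; slot 0 is free -> place at 0.
654 hashes to 4; slot 4 is free -> place at 4.
291 hashes to 2; slot 2 is free -> place at 2.
86 hashes to 2; 2 taken -> place at 3.
Table: [828, _, 291, 86, 654]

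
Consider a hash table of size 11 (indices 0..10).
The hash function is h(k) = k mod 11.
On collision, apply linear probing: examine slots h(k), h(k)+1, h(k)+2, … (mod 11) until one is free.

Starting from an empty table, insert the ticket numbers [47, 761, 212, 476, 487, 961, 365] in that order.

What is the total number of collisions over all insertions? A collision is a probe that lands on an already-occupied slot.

Insert 47: h=3, slot 3 empty => index 3.
Insert 761: h=2, slot 2 empty => index 2.
Insert 212: h=3, slot 3 occupied => index 4.
Insert 476: h=3, slots 3,4 occupied => index 5.
Insert 487: h=3, slots 3,4,5 occupied => index 6.
Insert 961: h=4, slots 4,5,6 occupied => index 7.
Insert 365: h=2, slots 2,3,4,5,6,7 occupied => index 8.
Table: [-, -, 761, 47, 212, 476, 487, 961, 365, -, -]

15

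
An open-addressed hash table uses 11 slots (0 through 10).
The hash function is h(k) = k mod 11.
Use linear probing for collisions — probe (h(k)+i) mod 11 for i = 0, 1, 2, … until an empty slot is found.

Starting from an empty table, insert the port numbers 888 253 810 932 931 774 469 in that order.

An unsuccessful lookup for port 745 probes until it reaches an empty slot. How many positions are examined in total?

6

888 hashes to 8; slot 8 is free => place at 8.
253 hashes to 0; slot 0 is free => place at 0.
810 hashes to 7; slot 7 is free => place at 7.
932 hashes to 8; 8 taken => place at 9.
931 hashes to 7; 7,8,9 taken => place at 10.
774 hashes to 4; slot 4 is free => place at 4.
469 hashes to 7; 7,8,9,10,0 taken => place at 1.
Table: [253, 469, -, -, 774, -, -, 810, 888, 932, 931]
Lookup 745: h=8, probe 8,9,10,0,1,2 → slot 2 empty, not found.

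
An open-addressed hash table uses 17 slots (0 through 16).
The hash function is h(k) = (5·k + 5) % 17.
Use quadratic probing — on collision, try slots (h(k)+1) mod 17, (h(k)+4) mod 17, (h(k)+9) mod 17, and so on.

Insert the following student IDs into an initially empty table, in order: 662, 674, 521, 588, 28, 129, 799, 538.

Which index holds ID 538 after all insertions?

1

Insert 662: h=0, slot 0 empty → index 0.
Insert 674: h=9, slot 9 empty → index 9.
Insert 521: h=9, slot 9 occupied → index 10.
Insert 588: h=4, slot 4 empty → index 4.
Insert 28: h=9, slots 9,10 occupied → index 13.
Insert 129: h=4, slot 4 occupied → index 5.
Insert 799: h=5, slot 5 occupied → index 6.
Insert 538: h=9, slots 9,10,13 occupied → index 1.
Table: [662, 538, —, —, 588, 129, 799, —, —, 674, 521, —, —, 28, —, —, —]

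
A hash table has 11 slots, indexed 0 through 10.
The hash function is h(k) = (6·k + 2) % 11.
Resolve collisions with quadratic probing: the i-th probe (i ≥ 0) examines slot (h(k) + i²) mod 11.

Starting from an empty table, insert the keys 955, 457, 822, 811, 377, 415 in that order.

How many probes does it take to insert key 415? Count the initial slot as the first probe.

3

955 hashes to 1; slot 1 is free → place at 1.
457 hashes to 5; slot 5 is free → place at 5.
822 hashes to 6; slot 6 is free → place at 6.
811 hashes to 6; 6 taken → place at 7.
377 hashes to 9; slot 9 is free → place at 9.
415 hashes to 6; 6,7 taken → place at 10.
Table: [_, 955, _, _, _, 457, 822, 811, _, 377, 415]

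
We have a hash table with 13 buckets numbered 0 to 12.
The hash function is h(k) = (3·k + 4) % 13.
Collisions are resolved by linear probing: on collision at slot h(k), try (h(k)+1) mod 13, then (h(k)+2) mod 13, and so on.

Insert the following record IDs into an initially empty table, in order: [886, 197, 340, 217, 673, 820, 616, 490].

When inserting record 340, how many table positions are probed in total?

Insert 886: h=10, slot 10 empty → index 10.
Insert 197: h=10, slot 10 occupied → index 11.
Insert 340: h=10, slots 10,11 occupied → index 12.
Insert 217: h=5, slot 5 empty → index 5.
Insert 673: h=8, slot 8 empty → index 8.
Insert 820: h=7, slot 7 empty → index 7.
Insert 616: h=6, slot 6 empty → index 6.
Insert 490: h=5, slots 5,6,7,8 occupied → index 9.
Table: [_, _, _, _, _, 217, 616, 820, 673, 490, 886, 197, 340]

3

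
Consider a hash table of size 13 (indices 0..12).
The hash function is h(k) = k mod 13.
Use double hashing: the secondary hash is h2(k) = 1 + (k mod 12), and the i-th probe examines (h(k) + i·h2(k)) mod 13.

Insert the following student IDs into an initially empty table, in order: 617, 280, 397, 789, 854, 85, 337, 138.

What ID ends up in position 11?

85

617 hashes to 6; slot 6 is free → place at 6.
280 hashes to 7; slot 7 is free → place at 7.
397 hashes to 7, h2=2; 7 taken → place at 9.
789 hashes to 9, h2=10; 9,6 taken → place at 3.
854 hashes to 9, h2=3; 9 taken → place at 12.
85 hashes to 7, h2=2; 7,9 taken → place at 11.
337 hashes to 12, h2=2; 12 taken → place at 1.
138 hashes to 8; slot 8 is free → place at 8.
Table: [—, 337, —, 789, —, —, 617, 280, 138, 397, —, 85, 854]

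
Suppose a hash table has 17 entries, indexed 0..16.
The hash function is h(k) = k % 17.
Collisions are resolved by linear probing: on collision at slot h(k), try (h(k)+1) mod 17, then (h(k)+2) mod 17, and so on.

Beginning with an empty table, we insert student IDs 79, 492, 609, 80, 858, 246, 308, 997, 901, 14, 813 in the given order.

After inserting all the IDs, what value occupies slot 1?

813

79: h=11 -> slot 11
492: h=16 -> slot 16
609: h=14 -> slot 14
80: h=12 -> slot 12
858: h=8 -> slot 8
246: h=8, probe 8,9 -> slot 9
308: h=2 -> slot 2
997: h=11, probe 11,12,13 -> slot 13
901: h=0 -> slot 0
14: h=14, probe 14,15 -> slot 15
813: h=14, probe 14,15,16,0,1 -> slot 1
Table: [901, 813, 308, _, _, _, _, _, 858, 246, _, 79, 80, 997, 609, 14, 492]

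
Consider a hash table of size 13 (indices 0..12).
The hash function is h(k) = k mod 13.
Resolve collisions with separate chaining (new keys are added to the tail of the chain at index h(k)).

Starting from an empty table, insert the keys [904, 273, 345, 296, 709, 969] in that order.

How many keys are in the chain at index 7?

4

Insert 904: h=7, bucket 7 empty → new chain.
Insert 273: h=0, bucket 0 empty → new chain.
Insert 345: h=7, bucket 7 nonempty → append to chain.
Insert 296: h=10, bucket 10 empty → new chain.
Insert 709: h=7, bucket 7 nonempty → append to chain.
Insert 969: h=7, bucket 7 nonempty → append to chain.
Final buckets:
0: 273
1: .
2: .
3: .
4: .
5: .
6: .
7: 904 -> 345 -> 709 -> 969
8: .
9: .
10: 296
11: .
12: .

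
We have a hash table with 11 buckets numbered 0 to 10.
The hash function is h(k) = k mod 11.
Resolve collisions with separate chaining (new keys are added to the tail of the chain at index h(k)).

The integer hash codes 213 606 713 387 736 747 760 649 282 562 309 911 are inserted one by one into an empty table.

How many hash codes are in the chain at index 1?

213 → bucket 4
606 → bucket 1
713 → bucket 9
387 → bucket 2
736 → bucket 10
747 → bucket 10 (collision)
760 → bucket 1 (collision)
649 → bucket 0
282 → bucket 7
562 → bucket 1 (collision)
309 → bucket 1 (collision)
911 → bucket 9 (collision)
Final buckets:
0: 649
1: 606 -> 760 -> 562 -> 309
2: 387
3: -
4: 213
5: -
6: -
7: 282
8: -
9: 713 -> 911
10: 736 -> 747

4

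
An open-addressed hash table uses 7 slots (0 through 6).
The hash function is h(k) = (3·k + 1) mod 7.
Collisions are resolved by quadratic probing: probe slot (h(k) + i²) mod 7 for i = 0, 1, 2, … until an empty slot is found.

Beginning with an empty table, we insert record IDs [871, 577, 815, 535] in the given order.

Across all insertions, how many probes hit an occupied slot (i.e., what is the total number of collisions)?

871: h=3 => slot 3
577: h=3, probe 3,4 => slot 4
815: h=3, probe 3,4,0 => slot 0
535: h=3, probe 3,4,0,5 => slot 5
Table: [815, —, —, 871, 577, 535, —]

6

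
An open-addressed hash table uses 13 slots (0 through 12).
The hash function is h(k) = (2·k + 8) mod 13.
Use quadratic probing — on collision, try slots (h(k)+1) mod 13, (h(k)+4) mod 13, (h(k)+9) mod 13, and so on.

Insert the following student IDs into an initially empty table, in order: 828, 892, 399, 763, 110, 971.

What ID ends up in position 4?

763

828: h=0 -> slot 0
892: h=11 -> slot 11
399: h=0, probe 0,1 -> slot 1
763: h=0, probe 0,1,4 -> slot 4
110: h=7 -> slot 7
971: h=0, probe 0,1,4,9 -> slot 9
Table: [828, 399, _, _, 763, _, _, 110, _, 971, _, 892, _]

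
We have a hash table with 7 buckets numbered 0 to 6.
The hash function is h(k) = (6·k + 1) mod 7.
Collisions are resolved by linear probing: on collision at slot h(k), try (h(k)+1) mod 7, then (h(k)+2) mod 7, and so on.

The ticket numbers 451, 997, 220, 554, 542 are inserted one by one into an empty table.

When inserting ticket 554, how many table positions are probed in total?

2

451 hashes to 5; slot 5 is free => place at 5.
997 hashes to 5; 5 taken => place at 6.
220 hashes to 5; 5,6 taken => place at 0.
554 hashes to 0; 0 taken => place at 1.
542 hashes to 5; 5,6,0,1 taken => place at 2.
Table: [220, 554, 542, ∅, ∅, 451, 997]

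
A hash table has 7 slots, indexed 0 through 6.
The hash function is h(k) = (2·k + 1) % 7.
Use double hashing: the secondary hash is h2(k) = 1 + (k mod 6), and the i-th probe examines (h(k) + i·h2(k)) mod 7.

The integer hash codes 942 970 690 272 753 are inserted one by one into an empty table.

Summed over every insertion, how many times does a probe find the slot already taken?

Insert 942: h=2, slot 2 empty → index 2.
Insert 970: h=2, h2=5, slot 2 occupied → index 0.
Insert 690: h=2, h2=1, slot 2 occupied → index 3.
Insert 272: h=6, slot 6 empty → index 6.
Insert 753: h=2, h2=4, slots 2,6,3,0 occupied → index 4.
Table: [970, _, 942, 690, 753, _, 272]

6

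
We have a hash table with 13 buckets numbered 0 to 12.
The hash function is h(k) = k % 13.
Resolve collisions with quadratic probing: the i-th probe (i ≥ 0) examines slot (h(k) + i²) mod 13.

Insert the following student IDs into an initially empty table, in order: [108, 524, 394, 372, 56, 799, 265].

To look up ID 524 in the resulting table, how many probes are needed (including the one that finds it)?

Insert 108: h=4, slot 4 empty -> index 4.
Insert 524: h=4, slot 4 occupied -> index 5.
Insert 394: h=4, slots 4,5 occupied -> index 8.
Insert 372: h=8, slot 8 occupied -> index 9.
Insert 56: h=4, slots 4,5,8 occupied -> index 0.
Insert 799: h=6, slot 6 empty -> index 6.
Insert 265: h=5, slots 5,6,9 occupied -> index 1.
Table: [56, 265, -, -, 108, 524, 799, -, 394, 372, -, -, -]
Lookup 524: h=4, probe 4,5 → found at 5.

2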